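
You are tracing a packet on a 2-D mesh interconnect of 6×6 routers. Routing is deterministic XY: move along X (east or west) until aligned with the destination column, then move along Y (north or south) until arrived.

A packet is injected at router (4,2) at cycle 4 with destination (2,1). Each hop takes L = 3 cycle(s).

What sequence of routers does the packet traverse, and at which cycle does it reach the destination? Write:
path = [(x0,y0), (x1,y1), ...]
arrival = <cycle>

path = [(4,2), (3,2), (2,2), (2,1)]
arrival = 13

src (4,2)  cyc=4
W→(3,2)  cyc=7
W→(2,2)  cyc=10
S→(2,1)  cyc=13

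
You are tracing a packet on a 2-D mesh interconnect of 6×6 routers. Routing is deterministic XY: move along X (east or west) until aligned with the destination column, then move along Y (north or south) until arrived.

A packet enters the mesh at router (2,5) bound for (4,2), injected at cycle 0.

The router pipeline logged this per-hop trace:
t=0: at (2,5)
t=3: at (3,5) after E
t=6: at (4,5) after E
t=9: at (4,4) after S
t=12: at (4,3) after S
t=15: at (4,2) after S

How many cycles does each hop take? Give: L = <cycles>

Between hops 0 and 1 the cycle counter advances 3 − 0 = 3.
Each hop adds L, hence L = 3.

L = 3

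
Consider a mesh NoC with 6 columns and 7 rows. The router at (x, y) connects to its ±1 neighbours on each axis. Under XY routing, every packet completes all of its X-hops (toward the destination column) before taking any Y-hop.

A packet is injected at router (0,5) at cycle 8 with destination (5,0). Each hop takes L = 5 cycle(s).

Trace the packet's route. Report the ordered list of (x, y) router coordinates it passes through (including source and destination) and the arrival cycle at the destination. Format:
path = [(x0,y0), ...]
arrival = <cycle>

src (0,5)  cyc=8
E→(1,5)  cyc=13
E→(2,5)  cyc=18
E→(3,5)  cyc=23
E→(4,5)  cyc=28
E→(5,5)  cyc=33
S→(5,4)  cyc=38
S→(5,3)  cyc=43
S→(5,2)  cyc=48
S→(5,1)  cyc=53
S→(5,0)  cyc=58

path = [(0,5), (1,5), (2,5), (3,5), (4,5), (5,5), (5,4), (5,3), (5,2), (5,1), (5,0)]
arrival = 58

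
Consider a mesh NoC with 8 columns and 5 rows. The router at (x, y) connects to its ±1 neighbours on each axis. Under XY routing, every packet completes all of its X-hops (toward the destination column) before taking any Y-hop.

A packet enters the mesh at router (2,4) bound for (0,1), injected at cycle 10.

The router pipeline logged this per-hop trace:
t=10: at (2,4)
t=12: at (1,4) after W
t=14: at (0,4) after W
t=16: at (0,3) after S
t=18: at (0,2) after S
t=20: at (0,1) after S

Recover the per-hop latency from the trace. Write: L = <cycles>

Δcyc across hop 0→1: 12 − 10 = 2.
That increment is L by definition: L = 2.

L = 2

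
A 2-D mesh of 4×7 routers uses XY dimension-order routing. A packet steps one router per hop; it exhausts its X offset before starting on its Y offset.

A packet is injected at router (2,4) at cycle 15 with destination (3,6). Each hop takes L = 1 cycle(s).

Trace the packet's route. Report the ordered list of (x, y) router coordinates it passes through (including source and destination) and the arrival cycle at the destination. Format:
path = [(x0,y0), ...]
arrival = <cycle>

t=15: at (2,4)
t=16: at (3,4) after E
t=17: at (3,5) after N
t=18: at (3,6) after N

path = [(2,4), (3,4), (3,5), (3,6)]
arrival = 18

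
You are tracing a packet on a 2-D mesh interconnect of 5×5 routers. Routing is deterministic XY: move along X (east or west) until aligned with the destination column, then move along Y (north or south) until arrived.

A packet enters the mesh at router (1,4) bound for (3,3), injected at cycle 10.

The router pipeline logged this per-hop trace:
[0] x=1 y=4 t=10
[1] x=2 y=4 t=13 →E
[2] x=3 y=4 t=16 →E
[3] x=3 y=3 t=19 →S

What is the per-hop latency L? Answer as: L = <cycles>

L = 3

From hop 0 (10) to hop 1 (13): +3 cycles.
Each hop adds L, hence L = 3.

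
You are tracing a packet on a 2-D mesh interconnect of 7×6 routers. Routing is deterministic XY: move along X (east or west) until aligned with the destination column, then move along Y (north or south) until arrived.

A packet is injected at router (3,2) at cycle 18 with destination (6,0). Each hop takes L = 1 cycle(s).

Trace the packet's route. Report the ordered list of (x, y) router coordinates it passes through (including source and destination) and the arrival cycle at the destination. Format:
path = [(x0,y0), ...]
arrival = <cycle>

[0] x=3 y=2 t=18
[1] x=4 y=2 t=19 →E
[2] x=5 y=2 t=20 →E
[3] x=6 y=2 t=21 →E
[4] x=6 y=1 t=22 →S
[5] x=6 y=0 t=23 →S

path = [(3,2), (4,2), (5,2), (6,2), (6,1), (6,0)]
arrival = 23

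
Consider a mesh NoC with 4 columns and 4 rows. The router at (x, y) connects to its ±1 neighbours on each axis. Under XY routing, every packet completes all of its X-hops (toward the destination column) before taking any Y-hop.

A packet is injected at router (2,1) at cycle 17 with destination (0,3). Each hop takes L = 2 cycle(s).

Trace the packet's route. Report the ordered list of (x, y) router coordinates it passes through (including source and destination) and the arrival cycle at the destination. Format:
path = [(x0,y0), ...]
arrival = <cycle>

src (2,1)  cyc=17
W→(1,1)  cyc=19
W→(0,1)  cyc=21
N→(0,2)  cyc=23
N→(0,3)  cyc=25

path = [(2,1), (1,1), (0,1), (0,2), (0,3)]
arrival = 25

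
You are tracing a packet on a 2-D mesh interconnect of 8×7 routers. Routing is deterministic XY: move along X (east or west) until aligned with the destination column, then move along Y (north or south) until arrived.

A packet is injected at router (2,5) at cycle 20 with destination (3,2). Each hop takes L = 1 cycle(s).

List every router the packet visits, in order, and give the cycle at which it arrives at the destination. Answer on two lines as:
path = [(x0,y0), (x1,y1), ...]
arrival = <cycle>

#0 — 2,5 | c20
#1 — 3,5 | c21 | E
#2 — 3,4 | c22 | S
#3 — 3,3 | c23 | S
#4 — 3,2 | c24 | S

path = [(2,5), (3,5), (3,4), (3,3), (3,2)]
arrival = 24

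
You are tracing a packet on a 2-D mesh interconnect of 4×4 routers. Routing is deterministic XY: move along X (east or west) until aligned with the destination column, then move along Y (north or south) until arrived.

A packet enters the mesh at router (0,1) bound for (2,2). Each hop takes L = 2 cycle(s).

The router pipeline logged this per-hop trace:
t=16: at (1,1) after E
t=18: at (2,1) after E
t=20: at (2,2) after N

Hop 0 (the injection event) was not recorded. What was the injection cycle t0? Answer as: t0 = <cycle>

The first recorded entry is hop 1 at cycle 16.
t0 = cyc[1] − L = 16 − 2 = 14.

t0 = 14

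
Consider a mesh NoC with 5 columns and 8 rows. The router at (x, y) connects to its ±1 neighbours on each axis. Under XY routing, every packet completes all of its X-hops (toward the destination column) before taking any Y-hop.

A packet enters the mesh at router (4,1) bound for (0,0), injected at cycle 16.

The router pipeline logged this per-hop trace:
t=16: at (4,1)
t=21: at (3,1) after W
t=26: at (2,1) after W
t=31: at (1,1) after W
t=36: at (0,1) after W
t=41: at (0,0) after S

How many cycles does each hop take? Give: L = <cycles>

L = 5

Between hops 0 and 1 the cycle counter advances 21 − 16 = 5.
That increment is L by definition: L = 5.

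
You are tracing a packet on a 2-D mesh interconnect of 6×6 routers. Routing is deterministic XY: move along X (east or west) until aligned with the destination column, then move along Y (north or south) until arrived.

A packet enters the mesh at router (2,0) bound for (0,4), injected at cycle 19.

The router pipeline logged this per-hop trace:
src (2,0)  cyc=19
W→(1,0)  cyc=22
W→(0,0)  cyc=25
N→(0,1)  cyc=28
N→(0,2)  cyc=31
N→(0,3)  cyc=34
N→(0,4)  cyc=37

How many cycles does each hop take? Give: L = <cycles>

L = 3

cyc[1] − cyc[0] = 22 − 19 = 3.
Per-hop latency L = Δcyc = 3.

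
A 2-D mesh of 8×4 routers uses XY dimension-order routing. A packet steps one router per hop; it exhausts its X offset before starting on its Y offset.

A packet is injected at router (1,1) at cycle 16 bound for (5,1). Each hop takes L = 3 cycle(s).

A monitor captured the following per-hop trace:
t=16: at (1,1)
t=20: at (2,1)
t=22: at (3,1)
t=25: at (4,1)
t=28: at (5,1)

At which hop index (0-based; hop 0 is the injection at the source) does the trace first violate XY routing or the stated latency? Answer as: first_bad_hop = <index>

first_bad_hop = 1

  1: Δx=+1 Δy=+0 Δt=4 [BAD: Δcyc=4≠L]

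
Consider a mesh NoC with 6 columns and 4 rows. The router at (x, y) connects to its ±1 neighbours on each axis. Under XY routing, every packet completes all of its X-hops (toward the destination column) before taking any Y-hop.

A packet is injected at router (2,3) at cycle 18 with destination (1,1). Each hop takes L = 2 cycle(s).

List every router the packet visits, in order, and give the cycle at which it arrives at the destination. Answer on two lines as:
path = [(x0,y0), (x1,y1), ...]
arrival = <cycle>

path = [(2,3), (1,3), (1,2), (1,1)]
arrival = 24

t=18: at (2,3)
t=20: at (1,3) after W
t=22: at (1,2) after S
t=24: at (1,1) after S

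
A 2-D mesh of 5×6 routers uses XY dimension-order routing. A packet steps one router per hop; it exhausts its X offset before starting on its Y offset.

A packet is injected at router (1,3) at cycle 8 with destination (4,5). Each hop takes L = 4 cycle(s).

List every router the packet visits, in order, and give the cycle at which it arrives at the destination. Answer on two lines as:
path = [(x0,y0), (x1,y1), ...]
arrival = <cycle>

#0 — 1,3 | c8
#1 — 2,3 | c12 | E
#2 — 3,3 | c16 | E
#3 — 4,3 | c20 | E
#4 — 4,4 | c24 | N
#5 — 4,5 | c28 | N

path = [(1,3), (2,3), (3,3), (4,3), (4,4), (4,5)]
arrival = 28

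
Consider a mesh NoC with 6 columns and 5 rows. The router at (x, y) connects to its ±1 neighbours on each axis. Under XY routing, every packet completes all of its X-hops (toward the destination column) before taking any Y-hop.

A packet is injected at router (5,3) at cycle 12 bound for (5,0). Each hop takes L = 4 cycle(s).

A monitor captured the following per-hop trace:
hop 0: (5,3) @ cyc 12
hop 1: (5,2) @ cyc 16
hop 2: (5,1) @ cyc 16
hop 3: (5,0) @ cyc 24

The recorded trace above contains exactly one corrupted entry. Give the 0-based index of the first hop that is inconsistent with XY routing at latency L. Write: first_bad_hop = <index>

first_bad_hop = 2

[1] (+0,-1) / 4c ⇒ ok
[2] (+0,-1) / 0c ⇒ BAD: Δcyc=0≠L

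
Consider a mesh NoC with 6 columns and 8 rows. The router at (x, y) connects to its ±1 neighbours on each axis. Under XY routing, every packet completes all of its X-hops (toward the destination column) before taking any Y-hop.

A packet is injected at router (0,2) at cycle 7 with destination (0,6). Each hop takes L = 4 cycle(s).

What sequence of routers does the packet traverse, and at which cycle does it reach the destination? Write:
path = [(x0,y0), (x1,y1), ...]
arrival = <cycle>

path = [(0,2), (0,3), (0,4), (0,5), (0,6)]
arrival = 23

  0. router=(0,2) cycle=7 (inject)
  1. router=(0,3) cycle=11 dir=N
  2. router=(0,4) cycle=15 dir=N
  3. router=(0,5) cycle=19 dir=N
  4. router=(0,6) cycle=23 dir=N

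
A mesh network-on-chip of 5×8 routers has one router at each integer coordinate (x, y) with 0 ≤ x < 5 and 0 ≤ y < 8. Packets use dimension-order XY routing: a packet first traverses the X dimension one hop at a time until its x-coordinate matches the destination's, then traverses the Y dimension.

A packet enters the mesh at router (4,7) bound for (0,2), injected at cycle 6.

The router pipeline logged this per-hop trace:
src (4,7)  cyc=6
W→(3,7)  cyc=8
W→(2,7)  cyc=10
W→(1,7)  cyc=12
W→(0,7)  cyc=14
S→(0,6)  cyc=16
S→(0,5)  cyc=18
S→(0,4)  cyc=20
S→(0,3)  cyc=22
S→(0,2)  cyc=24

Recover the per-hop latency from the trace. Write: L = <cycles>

L = 2

Between hops 0 and 1 the cycle counter advances 8 − 6 = 2.
That increment is L by definition: L = 2.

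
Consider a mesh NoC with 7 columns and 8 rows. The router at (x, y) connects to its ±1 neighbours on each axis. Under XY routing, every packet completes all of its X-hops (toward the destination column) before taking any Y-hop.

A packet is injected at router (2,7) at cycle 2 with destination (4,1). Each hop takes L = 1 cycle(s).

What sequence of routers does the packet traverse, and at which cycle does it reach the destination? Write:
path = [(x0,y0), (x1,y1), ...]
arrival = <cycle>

src (2,7)  cyc=2
E→(3,7)  cyc=3
E→(4,7)  cyc=4
S→(4,6)  cyc=5
S→(4,5)  cyc=6
S→(4,4)  cyc=7
S→(4,3)  cyc=8
S→(4,2)  cyc=9
S→(4,1)  cyc=10

path = [(2,7), (3,7), (4,7), (4,6), (4,5), (4,4), (4,3), (4,2), (4,1)]
arrival = 10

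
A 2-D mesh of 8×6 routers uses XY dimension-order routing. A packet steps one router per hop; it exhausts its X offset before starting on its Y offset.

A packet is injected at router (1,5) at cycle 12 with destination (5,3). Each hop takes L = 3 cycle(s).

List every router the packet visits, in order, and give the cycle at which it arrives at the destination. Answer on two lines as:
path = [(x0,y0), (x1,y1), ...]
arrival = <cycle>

#0 — 1,5 | c12
#1 — 2,5 | c15 | E
#2 — 3,5 | c18 | E
#3 — 4,5 | c21 | E
#4 — 5,5 | c24 | E
#5 — 5,4 | c27 | S
#6 — 5,3 | c30 | S

path = [(1,5), (2,5), (3,5), (4,5), (5,5), (5,4), (5,3)]
arrival = 30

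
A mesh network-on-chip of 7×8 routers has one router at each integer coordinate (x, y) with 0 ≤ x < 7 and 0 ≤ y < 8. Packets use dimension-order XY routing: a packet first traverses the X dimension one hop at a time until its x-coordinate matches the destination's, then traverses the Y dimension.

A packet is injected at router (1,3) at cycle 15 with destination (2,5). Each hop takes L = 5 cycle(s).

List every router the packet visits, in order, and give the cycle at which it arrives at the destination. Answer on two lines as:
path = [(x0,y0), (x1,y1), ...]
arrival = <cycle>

[0] x=1 y=3 t=15
[1] x=2 y=3 t=20 →E
[2] x=2 y=4 t=25 →N
[3] x=2 y=5 t=30 →N

path = [(1,3), (2,3), (2,4), (2,5)]
arrival = 30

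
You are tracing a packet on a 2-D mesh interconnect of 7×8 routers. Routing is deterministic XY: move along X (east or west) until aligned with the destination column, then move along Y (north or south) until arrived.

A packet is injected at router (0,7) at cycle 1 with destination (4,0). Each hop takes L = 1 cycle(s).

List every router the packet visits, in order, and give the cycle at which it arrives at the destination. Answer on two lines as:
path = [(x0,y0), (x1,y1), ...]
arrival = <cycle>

t=1: at (0,7)
t=2: at (1,7) after E
t=3: at (2,7) after E
t=4: at (3,7) after E
t=5: at (4,7) after E
t=6: at (4,6) after S
t=7: at (4,5) after S
t=8: at (4,4) after S
t=9: at (4,3) after S
t=10: at (4,2) after S
t=11: at (4,1) after S
t=12: at (4,0) after S

path = [(0,7), (1,7), (2,7), (3,7), (4,7), (4,6), (4,5), (4,4), (4,3), (4,2), (4,1), (4,0)]
arrival = 12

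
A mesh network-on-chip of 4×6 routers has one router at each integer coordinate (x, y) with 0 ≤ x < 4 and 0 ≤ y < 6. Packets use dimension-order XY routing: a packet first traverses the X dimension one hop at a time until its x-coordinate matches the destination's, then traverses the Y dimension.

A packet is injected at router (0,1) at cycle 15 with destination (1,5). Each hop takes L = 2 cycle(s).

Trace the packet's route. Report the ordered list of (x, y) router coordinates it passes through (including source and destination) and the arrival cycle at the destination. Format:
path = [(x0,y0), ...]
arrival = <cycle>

path = [(0,1), (1,1), (1,2), (1,3), (1,4), (1,5)]
arrival = 25

#0 — 0,1 | c15
#1 — 1,1 | c17 | E
#2 — 1,2 | c19 | N
#3 — 1,3 | c21 | N
#4 — 1,4 | c23 | N
#5 — 1,5 | c25 | N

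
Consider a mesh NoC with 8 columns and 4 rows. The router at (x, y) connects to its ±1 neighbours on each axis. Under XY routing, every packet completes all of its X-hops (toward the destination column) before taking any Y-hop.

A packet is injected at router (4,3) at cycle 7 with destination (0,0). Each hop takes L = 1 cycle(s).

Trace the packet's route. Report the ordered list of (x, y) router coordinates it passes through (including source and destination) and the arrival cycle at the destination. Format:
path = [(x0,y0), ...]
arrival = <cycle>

  0. router=(4,3) cycle=7 (inject)
  1. router=(3,3) cycle=8 dir=W
  2. router=(2,3) cycle=9 dir=W
  3. router=(1,3) cycle=10 dir=W
  4. router=(0,3) cycle=11 dir=W
  5. router=(0,2) cycle=12 dir=S
  6. router=(0,1) cycle=13 dir=S
  7. router=(0,0) cycle=14 dir=S

path = [(4,3), (3,3), (2,3), (1,3), (0,3), (0,2), (0,1), (0,0)]
arrival = 14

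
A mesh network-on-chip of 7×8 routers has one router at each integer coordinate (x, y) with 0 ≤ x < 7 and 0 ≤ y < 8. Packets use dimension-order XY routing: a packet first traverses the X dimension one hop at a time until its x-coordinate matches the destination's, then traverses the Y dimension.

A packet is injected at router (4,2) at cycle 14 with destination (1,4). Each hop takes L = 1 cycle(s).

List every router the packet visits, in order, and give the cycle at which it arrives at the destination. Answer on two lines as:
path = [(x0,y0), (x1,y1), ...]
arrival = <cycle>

hop 0: (4,2) @ cyc 14
hop 1: (3,2) @ cyc 15  [W]
hop 2: (2,2) @ cyc 16  [W]
hop 3: (1,2) @ cyc 17  [W]
hop 4: (1,3) @ cyc 18  [N]
hop 5: (1,4) @ cyc 19  [N]

path = [(4,2), (3,2), (2,2), (1,2), (1,3), (1,4)]
arrival = 19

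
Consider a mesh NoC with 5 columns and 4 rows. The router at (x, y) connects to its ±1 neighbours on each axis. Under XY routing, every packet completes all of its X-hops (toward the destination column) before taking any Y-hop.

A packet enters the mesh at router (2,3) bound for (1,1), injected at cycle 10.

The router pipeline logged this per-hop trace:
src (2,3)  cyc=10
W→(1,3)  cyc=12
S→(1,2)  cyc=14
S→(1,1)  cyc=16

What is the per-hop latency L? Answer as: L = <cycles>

Between hops 0 and 1 the cycle counter advances 12 − 10 = 2.
Per-hop latency L = Δcyc = 2.

L = 2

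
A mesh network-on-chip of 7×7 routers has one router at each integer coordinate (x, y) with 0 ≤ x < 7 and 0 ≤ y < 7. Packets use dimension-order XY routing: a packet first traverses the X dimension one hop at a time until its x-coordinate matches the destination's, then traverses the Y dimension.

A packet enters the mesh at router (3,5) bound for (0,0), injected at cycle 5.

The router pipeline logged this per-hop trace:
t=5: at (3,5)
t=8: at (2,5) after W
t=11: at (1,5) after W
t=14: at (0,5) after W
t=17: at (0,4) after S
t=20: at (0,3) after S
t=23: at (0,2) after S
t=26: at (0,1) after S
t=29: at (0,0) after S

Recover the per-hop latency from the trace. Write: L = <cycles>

cyc[1] − cyc[0] = 8 − 5 = 3.
Each hop adds L, hence L = 3.

L = 3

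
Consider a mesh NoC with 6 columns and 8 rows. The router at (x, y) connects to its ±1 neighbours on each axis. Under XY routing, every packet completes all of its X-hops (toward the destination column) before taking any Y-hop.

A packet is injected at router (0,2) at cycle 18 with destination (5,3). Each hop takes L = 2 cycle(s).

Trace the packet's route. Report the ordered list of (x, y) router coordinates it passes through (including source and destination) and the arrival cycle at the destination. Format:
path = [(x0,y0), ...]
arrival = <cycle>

path = [(0,2), (1,2), (2,2), (3,2), (4,2), (5,2), (5,3)]
arrival = 30

#0 — 0,2 | c18
#1 — 1,2 | c20 | E
#2 — 2,2 | c22 | E
#3 — 3,2 | c24 | E
#4 — 4,2 | c26 | E
#5 — 5,2 | c28 | E
#6 — 5,3 | c30 | N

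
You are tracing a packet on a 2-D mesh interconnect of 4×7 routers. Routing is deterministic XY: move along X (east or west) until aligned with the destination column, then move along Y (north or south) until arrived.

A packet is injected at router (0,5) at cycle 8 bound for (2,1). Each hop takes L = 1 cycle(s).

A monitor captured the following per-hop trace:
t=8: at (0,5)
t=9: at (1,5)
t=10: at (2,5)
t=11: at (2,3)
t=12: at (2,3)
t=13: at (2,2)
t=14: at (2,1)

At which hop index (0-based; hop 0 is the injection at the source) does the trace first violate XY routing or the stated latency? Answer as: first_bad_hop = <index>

first_bad_hop = 3

hop 1: step (+1,+0), +1 cyc — ok
hop 2: step (+1,+0), +1 cyc — ok
hop 3: step (+0,-2), +1 cyc — BAD: non-unit step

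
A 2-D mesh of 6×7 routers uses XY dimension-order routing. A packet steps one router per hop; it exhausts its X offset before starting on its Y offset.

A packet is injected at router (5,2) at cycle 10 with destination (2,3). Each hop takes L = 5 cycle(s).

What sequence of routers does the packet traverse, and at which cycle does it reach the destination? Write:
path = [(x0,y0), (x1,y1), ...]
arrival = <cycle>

path = [(5,2), (4,2), (3,2), (2,2), (2,3)]
arrival = 30

  0. router=(5,2) cycle=10 (inject)
  1. router=(4,2) cycle=15 dir=W
  2. router=(3,2) cycle=20 dir=W
  3. router=(2,2) cycle=25 dir=W
  4. router=(2,3) cycle=30 dir=N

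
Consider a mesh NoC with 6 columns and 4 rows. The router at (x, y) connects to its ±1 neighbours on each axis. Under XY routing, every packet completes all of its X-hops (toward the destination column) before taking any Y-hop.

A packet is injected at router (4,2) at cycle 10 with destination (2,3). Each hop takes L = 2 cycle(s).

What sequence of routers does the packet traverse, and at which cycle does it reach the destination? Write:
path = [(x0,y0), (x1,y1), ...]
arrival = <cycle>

path = [(4,2), (3,2), (2,2), (2,3)]
arrival = 16

#0 — 4,2 | c10
#1 — 3,2 | c12 | W
#2 — 2,2 | c14 | W
#3 — 2,3 | c16 | N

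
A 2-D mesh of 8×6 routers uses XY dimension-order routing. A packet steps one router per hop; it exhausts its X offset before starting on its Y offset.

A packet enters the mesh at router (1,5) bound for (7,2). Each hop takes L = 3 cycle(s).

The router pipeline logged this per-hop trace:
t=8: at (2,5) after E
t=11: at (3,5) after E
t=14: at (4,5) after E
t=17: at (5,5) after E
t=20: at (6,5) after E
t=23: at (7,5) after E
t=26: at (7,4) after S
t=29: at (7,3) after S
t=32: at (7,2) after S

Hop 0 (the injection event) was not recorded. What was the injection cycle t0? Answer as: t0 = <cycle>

t0 = 5

cyc[1] = 8 and cyc[k] = t0 + k·L for every k.
Subtract one hop: t0 = 8 − 3 = 5.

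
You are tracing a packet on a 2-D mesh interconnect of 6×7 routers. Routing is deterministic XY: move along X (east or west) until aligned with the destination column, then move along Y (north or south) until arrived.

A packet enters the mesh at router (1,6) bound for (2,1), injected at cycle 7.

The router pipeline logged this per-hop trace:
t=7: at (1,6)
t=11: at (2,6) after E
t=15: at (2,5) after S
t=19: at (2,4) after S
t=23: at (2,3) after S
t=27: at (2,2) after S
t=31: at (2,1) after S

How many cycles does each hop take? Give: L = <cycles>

From hop 0 (7) to hop 1 (11): +4 cycles.
That increment is L by definition: L = 4.

L = 4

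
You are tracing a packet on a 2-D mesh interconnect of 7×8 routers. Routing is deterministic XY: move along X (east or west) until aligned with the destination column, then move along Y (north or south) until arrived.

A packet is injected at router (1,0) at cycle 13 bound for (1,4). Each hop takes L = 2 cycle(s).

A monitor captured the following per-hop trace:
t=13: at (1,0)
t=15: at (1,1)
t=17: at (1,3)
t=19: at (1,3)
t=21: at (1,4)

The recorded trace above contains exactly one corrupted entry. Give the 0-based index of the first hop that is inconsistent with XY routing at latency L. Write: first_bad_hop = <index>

[1] (+0,+1) / 2c ⇒ ok
[2] (+0,+2) / 2c ⇒ BAD: non-unit step

first_bad_hop = 2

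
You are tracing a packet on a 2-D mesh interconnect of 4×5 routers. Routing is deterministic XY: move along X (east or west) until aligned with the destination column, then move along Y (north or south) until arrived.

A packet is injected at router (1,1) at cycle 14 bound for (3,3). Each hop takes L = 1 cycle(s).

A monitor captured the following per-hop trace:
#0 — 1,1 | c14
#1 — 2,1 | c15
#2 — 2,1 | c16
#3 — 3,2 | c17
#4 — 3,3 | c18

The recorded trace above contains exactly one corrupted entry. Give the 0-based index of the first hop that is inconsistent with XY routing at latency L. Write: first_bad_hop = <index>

first_bad_hop = 2

check 1→ d=(1,0) cyc+1: ok
check 2→ d=(0,0) cyc+1: BAD: non-unit step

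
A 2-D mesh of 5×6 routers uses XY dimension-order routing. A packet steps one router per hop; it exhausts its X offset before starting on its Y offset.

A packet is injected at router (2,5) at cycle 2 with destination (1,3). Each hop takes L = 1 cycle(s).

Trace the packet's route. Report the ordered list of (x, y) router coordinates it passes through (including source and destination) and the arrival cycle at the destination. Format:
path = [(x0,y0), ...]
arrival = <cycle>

path = [(2,5), (1,5), (1,4), (1,3)]
arrival = 5

  0. router=(2,5) cycle=2 (inject)
  1. router=(1,5) cycle=3 dir=W
  2. router=(1,4) cycle=4 dir=S
  3. router=(1,3) cycle=5 dir=S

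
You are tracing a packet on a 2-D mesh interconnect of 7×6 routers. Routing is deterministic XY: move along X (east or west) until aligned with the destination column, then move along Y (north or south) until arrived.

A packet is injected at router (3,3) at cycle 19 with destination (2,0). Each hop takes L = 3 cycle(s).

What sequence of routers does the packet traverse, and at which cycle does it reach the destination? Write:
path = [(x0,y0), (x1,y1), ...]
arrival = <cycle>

path = [(3,3), (2,3), (2,2), (2,1), (2,0)]
arrival = 31

hop 0: (3,3) @ cyc 19
hop 1: (2,3) @ cyc 22  [W]
hop 2: (2,2) @ cyc 25  [S]
hop 3: (2,1) @ cyc 28  [S]
hop 4: (2,0) @ cyc 31  [S]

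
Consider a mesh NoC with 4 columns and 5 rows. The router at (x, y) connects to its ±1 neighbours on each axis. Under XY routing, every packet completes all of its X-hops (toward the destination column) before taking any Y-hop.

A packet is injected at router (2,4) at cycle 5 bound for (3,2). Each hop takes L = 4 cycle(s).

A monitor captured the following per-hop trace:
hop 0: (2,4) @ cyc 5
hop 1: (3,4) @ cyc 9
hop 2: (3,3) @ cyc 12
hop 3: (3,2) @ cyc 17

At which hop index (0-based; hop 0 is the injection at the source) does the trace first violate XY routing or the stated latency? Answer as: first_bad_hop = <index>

  1: Δx=+1 Δy=+0 Δt=4 [ok]
  2: Δx=+0 Δy=-1 Δt=3 [BAD: Δcyc=3≠L]

first_bad_hop = 2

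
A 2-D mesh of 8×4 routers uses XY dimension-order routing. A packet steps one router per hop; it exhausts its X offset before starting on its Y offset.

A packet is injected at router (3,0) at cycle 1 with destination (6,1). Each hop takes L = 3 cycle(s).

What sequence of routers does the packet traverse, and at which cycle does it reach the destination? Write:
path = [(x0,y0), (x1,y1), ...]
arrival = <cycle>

t=1: at (3,0)
t=4: at (4,0) after E
t=7: at (5,0) after E
t=10: at (6,0) after E
t=13: at (6,1) after N

path = [(3,0), (4,0), (5,0), (6,0), (6,1)]
arrival = 13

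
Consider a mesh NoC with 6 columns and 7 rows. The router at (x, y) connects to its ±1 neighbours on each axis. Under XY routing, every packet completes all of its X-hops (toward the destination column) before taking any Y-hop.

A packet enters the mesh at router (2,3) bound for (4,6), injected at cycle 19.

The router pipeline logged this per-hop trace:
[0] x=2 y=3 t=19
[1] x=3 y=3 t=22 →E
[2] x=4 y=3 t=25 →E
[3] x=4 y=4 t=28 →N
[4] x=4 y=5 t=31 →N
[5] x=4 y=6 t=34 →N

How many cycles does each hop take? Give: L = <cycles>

L = 3

Δcyc across hop 0→1: 22 − 19 = 3.
Each hop adds L, hence L = 3.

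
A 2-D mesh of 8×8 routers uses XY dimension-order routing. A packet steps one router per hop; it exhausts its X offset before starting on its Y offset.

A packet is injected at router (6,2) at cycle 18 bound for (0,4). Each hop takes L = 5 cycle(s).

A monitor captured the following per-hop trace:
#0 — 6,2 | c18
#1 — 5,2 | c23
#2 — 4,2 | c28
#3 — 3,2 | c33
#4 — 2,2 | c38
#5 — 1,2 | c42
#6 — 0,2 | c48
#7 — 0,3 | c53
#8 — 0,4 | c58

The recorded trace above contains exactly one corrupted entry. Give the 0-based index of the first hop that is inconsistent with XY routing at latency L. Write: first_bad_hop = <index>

check 1→ d=(-1,0) cyc+5: ok
check 2→ d=(-1,0) cyc+5: ok
check 3→ d=(-1,0) cyc+5: ok
check 4→ d=(-1,0) cyc+5: ok
check 5→ d=(-1,0) cyc+4: BAD: Δcyc=4≠L

first_bad_hop = 5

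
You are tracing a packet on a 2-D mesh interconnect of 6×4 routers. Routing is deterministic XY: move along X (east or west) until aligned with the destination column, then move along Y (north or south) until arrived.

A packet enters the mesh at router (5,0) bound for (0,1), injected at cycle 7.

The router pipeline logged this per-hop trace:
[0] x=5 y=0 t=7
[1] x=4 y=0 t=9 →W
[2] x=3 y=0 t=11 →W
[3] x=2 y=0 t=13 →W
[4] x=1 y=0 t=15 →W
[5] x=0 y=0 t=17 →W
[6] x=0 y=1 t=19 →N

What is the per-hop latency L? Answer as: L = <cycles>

Δcyc across hop 0→1: 9 − 7 = 2.
Per-hop latency L = Δcyc = 2.

L = 2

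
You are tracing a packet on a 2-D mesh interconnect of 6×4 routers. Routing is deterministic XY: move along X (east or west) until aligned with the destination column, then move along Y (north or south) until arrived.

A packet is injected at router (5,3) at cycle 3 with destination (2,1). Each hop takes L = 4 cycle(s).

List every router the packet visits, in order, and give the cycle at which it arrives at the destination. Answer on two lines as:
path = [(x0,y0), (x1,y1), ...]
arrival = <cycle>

#0 — 5,3 | c3
#1 — 4,3 | c7 | W
#2 — 3,3 | c11 | W
#3 — 2,3 | c15 | W
#4 — 2,2 | c19 | S
#5 — 2,1 | c23 | S

path = [(5,3), (4,3), (3,3), (2,3), (2,2), (2,1)]
arrival = 23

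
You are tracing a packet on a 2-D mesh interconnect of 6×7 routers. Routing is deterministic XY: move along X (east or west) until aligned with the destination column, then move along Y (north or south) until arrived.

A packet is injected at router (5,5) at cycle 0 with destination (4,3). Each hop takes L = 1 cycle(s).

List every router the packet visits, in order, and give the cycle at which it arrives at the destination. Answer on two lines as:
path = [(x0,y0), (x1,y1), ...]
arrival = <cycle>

t=0: at (5,5)
t=1: at (4,5) after W
t=2: at (4,4) after S
t=3: at (4,3) after S

path = [(5,5), (4,5), (4,4), (4,3)]
arrival = 3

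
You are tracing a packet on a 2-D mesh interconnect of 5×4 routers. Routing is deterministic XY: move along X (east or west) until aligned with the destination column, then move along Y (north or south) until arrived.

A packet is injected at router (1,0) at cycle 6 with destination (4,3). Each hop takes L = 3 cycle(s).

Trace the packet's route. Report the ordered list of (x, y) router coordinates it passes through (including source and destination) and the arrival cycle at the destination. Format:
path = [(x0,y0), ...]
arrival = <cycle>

path = [(1,0), (2,0), (3,0), (4,0), (4,1), (4,2), (4,3)]
arrival = 24

  0. router=(1,0) cycle=6 (inject)
  1. router=(2,0) cycle=9 dir=E
  2. router=(3,0) cycle=12 dir=E
  3. router=(4,0) cycle=15 dir=E
  4. router=(4,1) cycle=18 dir=N
  5. router=(4,2) cycle=21 dir=N
  6. router=(4,3) cycle=24 dir=N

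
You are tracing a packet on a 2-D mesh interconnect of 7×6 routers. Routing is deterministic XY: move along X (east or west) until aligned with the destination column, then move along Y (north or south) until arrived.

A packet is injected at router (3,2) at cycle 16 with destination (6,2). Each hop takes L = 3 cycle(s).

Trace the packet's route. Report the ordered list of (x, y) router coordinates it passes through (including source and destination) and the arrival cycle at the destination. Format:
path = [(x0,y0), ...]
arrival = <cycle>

  0. router=(3,2) cycle=16 (inject)
  1. router=(4,2) cycle=19 dir=E
  2. router=(5,2) cycle=22 dir=E
  3. router=(6,2) cycle=25 dir=E

path = [(3,2), (4,2), (5,2), (6,2)]
arrival = 25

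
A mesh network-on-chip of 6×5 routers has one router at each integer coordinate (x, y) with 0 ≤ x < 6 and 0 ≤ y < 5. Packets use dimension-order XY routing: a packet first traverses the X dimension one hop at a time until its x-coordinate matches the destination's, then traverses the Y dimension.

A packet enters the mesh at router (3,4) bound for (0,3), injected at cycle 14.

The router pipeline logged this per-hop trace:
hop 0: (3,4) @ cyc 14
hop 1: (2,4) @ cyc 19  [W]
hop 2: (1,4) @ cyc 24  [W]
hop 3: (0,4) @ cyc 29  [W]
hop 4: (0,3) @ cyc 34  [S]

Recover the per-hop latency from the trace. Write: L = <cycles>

L = 5

Δcyc across hop 0→1: 19 − 14 = 5.
One hop costs L cycles, so L = 5.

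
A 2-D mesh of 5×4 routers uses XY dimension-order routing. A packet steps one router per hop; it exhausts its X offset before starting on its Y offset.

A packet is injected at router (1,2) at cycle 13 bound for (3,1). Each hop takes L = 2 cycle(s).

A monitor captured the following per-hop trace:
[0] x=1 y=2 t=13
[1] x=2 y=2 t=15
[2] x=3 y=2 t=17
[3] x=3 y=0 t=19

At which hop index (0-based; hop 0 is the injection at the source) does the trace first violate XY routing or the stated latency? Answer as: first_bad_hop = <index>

hop 1: step (+1,+0), +2 cyc — ok
hop 2: step (+1,+0), +2 cyc — ok
hop 3: step (+0,-2), +2 cyc — BAD: non-unit step

first_bad_hop = 3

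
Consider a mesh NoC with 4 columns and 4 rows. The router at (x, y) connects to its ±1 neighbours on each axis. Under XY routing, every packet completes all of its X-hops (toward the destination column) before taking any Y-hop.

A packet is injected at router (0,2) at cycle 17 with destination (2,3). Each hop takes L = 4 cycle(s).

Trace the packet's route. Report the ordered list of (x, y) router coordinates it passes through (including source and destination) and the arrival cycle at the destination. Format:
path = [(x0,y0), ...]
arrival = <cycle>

hop 0: (0,2) @ cyc 17
hop 1: (1,2) @ cyc 21  [E]
hop 2: (2,2) @ cyc 25  [E]
hop 3: (2,3) @ cyc 29  [N]

path = [(0,2), (1,2), (2,2), (2,3)]
arrival = 29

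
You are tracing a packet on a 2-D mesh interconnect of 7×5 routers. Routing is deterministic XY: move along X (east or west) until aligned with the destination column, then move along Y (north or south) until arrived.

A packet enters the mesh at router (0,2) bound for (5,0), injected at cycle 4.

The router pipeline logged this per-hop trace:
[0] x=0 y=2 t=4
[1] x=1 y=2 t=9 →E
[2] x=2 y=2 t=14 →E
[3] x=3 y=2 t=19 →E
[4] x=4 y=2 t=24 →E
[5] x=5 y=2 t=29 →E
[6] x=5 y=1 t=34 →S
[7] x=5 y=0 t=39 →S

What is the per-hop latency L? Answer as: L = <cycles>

L = 5

Δcyc across hop 0→1: 9 − 4 = 5.
Per-hop latency L = Δcyc = 5.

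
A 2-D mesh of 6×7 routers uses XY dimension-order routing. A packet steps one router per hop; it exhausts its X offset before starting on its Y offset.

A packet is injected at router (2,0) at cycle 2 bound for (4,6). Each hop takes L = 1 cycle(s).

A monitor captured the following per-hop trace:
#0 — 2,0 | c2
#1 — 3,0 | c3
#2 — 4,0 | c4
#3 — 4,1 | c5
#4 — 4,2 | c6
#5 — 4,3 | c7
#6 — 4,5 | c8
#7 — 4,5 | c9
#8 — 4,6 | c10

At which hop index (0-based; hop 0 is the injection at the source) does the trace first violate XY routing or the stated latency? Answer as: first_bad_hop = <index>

[1] (+1,+0) / 1c ⇒ ok
[2] (+1,+0) / 1c ⇒ ok
[3] (+0,+1) / 1c ⇒ ok
[4] (+0,+1) / 1c ⇒ ok
[5] (+0,+1) / 1c ⇒ ok
[6] (+0,+2) / 1c ⇒ BAD: non-unit step

first_bad_hop = 6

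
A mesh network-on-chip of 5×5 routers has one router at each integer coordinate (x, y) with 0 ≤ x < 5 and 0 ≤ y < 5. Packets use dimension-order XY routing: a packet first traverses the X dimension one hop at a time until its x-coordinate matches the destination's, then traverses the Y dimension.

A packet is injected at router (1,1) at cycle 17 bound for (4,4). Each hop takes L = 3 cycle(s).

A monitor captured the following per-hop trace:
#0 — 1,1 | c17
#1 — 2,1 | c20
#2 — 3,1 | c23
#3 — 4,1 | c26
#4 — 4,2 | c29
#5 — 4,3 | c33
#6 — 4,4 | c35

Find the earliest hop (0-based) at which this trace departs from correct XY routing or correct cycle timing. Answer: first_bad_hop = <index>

first_bad_hop = 5

[1] (+1,+0) / 3c ⇒ ok
[2] (+1,+0) / 3c ⇒ ok
[3] (+1,+0) / 3c ⇒ ok
[4] (+0,+1) / 3c ⇒ ok
[5] (+0,+1) / 4c ⇒ BAD: Δcyc=4≠L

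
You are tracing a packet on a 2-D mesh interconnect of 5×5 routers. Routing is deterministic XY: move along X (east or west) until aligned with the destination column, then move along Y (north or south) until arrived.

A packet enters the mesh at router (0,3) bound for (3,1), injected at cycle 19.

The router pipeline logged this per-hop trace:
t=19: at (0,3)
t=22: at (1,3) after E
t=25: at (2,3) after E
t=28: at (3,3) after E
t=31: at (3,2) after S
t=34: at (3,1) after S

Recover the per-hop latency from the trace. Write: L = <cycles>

L = 3

Between hops 0 and 1 the cycle counter advances 22 − 19 = 3.
That increment is L by definition: L = 3.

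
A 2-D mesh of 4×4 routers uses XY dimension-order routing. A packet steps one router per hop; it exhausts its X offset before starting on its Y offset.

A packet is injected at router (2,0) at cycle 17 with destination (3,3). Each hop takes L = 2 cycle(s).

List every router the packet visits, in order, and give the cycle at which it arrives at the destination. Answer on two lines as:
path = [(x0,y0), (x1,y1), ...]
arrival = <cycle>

path = [(2,0), (3,0), (3,1), (3,2), (3,3)]
arrival = 25

src (2,0)  cyc=17
E→(3,0)  cyc=19
N→(3,1)  cyc=21
N→(3,2)  cyc=23
N→(3,3)  cyc=25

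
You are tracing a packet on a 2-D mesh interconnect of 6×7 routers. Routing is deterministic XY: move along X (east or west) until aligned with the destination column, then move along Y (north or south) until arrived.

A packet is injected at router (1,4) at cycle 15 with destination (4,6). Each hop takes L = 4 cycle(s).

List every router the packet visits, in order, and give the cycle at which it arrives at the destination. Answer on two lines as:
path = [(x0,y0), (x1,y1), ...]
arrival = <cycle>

hop 0: (1,4) @ cyc 15
hop 1: (2,4) @ cyc 19  [E]
hop 2: (3,4) @ cyc 23  [E]
hop 3: (4,4) @ cyc 27  [E]
hop 4: (4,5) @ cyc 31  [N]
hop 5: (4,6) @ cyc 35  [N]

path = [(1,4), (2,4), (3,4), (4,4), (4,5), (4,6)]
arrival = 35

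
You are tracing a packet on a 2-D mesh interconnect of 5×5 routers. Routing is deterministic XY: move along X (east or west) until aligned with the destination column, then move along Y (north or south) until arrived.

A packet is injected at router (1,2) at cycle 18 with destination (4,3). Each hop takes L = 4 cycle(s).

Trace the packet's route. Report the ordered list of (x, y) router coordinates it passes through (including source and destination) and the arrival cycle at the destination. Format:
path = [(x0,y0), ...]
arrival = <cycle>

path = [(1,2), (2,2), (3,2), (4,2), (4,3)]
arrival = 34

[0] x=1 y=2 t=18
[1] x=2 y=2 t=22 →E
[2] x=3 y=2 t=26 →E
[3] x=4 y=2 t=30 →E
[4] x=4 y=3 t=34 →N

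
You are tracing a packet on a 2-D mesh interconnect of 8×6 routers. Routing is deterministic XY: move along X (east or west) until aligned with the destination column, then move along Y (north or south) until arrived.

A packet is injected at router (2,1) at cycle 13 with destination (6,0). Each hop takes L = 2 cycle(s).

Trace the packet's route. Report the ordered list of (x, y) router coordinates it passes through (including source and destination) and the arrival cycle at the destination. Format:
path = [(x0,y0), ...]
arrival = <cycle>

path = [(2,1), (3,1), (4,1), (5,1), (6,1), (6,0)]
arrival = 23

hop 0: (2,1) @ cyc 13
hop 1: (3,1) @ cyc 15  [E]
hop 2: (4,1) @ cyc 17  [E]
hop 3: (5,1) @ cyc 19  [E]
hop 4: (6,1) @ cyc 21  [E]
hop 5: (6,0) @ cyc 23  [S]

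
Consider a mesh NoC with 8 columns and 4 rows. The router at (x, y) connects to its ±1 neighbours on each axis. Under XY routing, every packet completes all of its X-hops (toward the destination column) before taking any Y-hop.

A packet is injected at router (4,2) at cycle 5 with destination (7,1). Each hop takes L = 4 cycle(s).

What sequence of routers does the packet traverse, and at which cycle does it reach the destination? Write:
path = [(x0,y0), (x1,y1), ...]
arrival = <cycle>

path = [(4,2), (5,2), (6,2), (7,2), (7,1)]
arrival = 21

hop 0: (4,2) @ cyc 5
hop 1: (5,2) @ cyc 9  [E]
hop 2: (6,2) @ cyc 13  [E]
hop 3: (7,2) @ cyc 17  [E]
hop 4: (7,1) @ cyc 21  [S]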